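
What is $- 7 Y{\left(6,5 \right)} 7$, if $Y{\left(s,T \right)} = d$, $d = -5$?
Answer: $245$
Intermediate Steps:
$Y{\left(s,T \right)} = -5$
$- 7 Y{\left(6,5 \right)} 7 = \left(-7\right) \left(-5\right) 7 = 35 \cdot 7 = 245$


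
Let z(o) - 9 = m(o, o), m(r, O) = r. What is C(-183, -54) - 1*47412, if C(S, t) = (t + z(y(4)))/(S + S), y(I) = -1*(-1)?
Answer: -8676374/183 ≈ -47412.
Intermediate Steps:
y(I) = 1
z(o) = 9 + o
C(S, t) = (10 + t)/(2*S) (C(S, t) = (t + (9 + 1))/(S + S) = (t + 10)/((2*S)) = (10 + t)*(1/(2*S)) = (10 + t)/(2*S))
C(-183, -54) - 1*47412 = (1/2)*(10 - 54)/(-183) - 1*47412 = (1/2)*(-1/183)*(-44) - 47412 = 22/183 - 47412 = -8676374/183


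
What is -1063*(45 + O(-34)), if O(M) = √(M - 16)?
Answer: -47835 - 5315*I*√2 ≈ -47835.0 - 7516.5*I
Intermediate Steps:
O(M) = √(-16 + M)
-1063*(45 + O(-34)) = -1063*(45 + √(-16 - 34)) = -1063*(45 + √(-50)) = -1063*(45 + 5*I*√2) = -47835 - 5315*I*√2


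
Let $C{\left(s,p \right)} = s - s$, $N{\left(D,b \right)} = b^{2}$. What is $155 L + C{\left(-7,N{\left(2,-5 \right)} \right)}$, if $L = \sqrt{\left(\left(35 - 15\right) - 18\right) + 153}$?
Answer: $155 \sqrt{155} \approx 1929.7$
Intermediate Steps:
$C{\left(s,p \right)} = 0$
$L = \sqrt{155}$ ($L = \sqrt{\left(20 - 18\right) + 153} = \sqrt{2 + 153} = \sqrt{155} \approx 12.45$)
$155 L + C{\left(-7,N{\left(2,-5 \right)} \right)} = 155 \sqrt{155} + 0 = 155 \sqrt{155}$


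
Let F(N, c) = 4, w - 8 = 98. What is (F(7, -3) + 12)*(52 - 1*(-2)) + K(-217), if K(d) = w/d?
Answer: 187382/217 ≈ 863.51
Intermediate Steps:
w = 106 (w = 8 + 98 = 106)
K(d) = 106/d
(F(7, -3) + 12)*(52 - 1*(-2)) + K(-217) = (4 + 12)*(52 - 1*(-2)) + 106/(-217) = 16*(52 + 2) + 106*(-1/217) = 16*54 - 106/217 = 864 - 106/217 = 187382/217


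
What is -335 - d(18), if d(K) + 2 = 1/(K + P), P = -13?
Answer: -1666/5 ≈ -333.20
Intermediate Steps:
d(K) = -2 + 1/(-13 + K) (d(K) = -2 + 1/(K - 13) = -2 + 1/(-13 + K))
-335 - d(18) = -335 - (27 - 2*18)/(-13 + 18) = -335 - (27 - 36)/5 = -335 - (-9)/5 = -335 - 1*(-9/5) = -335 + 9/5 = -1666/5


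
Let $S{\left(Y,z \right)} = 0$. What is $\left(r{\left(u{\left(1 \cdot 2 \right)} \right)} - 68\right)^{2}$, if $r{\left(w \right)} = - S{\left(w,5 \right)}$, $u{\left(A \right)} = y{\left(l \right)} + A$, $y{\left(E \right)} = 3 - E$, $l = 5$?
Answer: $4624$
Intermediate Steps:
$u{\left(A \right)} = -2 + A$ ($u{\left(A \right)} = \left(3 - 5\right) + A = -2 + A$)
$r{\left(w \right)} = 0$ ($r{\left(w \right)} = \left(-1\right) 0 = 0$)
$\left(r{\left(u{\left(1 \cdot 2 \right)} \right)} - 68\right)^{2} = \left(0 - 68\right)^{2} = \left(-68\right)^{2} = 4624$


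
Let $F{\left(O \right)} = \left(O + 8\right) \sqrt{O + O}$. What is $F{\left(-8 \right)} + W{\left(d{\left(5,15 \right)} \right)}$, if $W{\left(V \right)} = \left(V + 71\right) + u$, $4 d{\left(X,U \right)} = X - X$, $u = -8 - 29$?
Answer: $34$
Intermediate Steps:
$u = -37$ ($u = -8 - 29 = -37$)
$d{\left(X,U \right)} = 0$ ($d{\left(X,U \right)} = \frac{X - X}{4} = \frac{1}{4} \cdot 0 = 0$)
$W{\left(V \right)} = 34 + V$ ($W{\left(V \right)} = \left(V + 71\right) - 37 = \left(71 + V\right) - 37 = 34 + V$)
$F{\left(O \right)} = \sqrt{2} \sqrt{O} \left(8 + O\right)$ ($F{\left(O \right)} = \left(8 + O\right) \sqrt{2 O} = \left(8 + O\right) \sqrt{2} \sqrt{O} = \sqrt{2} \sqrt{O} \left(8 + O\right)$)
$F{\left(-8 \right)} + W{\left(d{\left(5,15 \right)} \right)} = \sqrt{2} \sqrt{-8} \left(8 - 8\right) + \left(34 + 0\right) = \sqrt{2} \cdot 2 i \sqrt{2} \cdot 0 + 34 = 0 + 34 = 34$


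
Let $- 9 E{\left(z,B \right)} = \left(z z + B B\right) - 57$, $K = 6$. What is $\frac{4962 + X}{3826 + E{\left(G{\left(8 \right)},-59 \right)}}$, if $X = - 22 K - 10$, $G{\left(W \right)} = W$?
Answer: $\frac{21690}{15473} \approx 1.4018$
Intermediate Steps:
$E{\left(z,B \right)} = \frac{19}{3} - \frac{B^{2}}{9} - \frac{z^{2}}{9}$ ($E{\left(z,B \right)} = - \frac{\left(z z + B B\right) - 57}{9} = - \frac{\left(z^{2} + B^{2}\right) - 57}{9} = - \frac{\left(B^{2} + z^{2}\right) - 57}{9} = - \frac{-57 + B^{2} + z^{2}}{9} = \frac{19}{3} - \frac{B^{2}}{9} - \frac{z^{2}}{9}$)
$X = -142$ ($X = \left(-22\right) 6 - 10 = -132 - 10 = -142$)
$\frac{4962 + X}{3826 + E{\left(G{\left(8 \right)},-59 \right)}} = \frac{4962 - 142}{3826 - \left(- \frac{19}{3} + \frac{64}{9} + \frac{3481}{9}\right)} = \frac{4820}{3826 - \frac{3488}{9}} = \frac{4820}{\frac{30946}{9}} = 4820 \cdot \frac{9}{30946} = \frac{21690}{15473}$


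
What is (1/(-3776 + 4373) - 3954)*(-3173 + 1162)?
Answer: 4747039907/597 ≈ 7.9515e+6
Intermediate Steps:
(1/(-3776 + 4373) - 3954)*(-3173 + 1162) = (1/597 - 3954)*(-2011) = -2360537/597*(-2011) = 4747039907/597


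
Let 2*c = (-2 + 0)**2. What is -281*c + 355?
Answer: -207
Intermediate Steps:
c = 2 (c = (-2 + 0)**2/2 = (1/2)*(-2)**2 = (1/2)*4 = 2)
-281*c + 355 = -281*2 + 355 = -562 + 355 = -207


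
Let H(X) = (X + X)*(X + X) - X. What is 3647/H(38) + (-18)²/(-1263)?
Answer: 915683/2415698 ≈ 0.37906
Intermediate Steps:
H(X) = -X + 4*X² (H(X) = (2*X)*(2*X) - X = 4*X² - X = -X + 4*X²)
3647/H(38) + (-18)²/(-1263) = 3647/((38*(-1 + 4*38))) + (-18)²/(-1263) = 3647/((38*(-1 + 152))) + 324*(-1/1263) = 3647/((38*151)) - 108/421 = 3647/5738 - 108/421 = 915683/2415698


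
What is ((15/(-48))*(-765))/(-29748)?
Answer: -1275/158656 ≈ -0.0080363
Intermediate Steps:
((15/(-48))*(-765))/(-29748) = ((15*(-1/48))*(-765))*(-1/29748) = -5/16*(-765)*(-1/29748) = (3825/16)*(-1/29748) = -1275/158656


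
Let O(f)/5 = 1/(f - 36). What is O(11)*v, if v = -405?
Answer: 81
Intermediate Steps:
O(f) = 5/(-36 + f) (O(f) = 5/(f - 36) = 5/(-36 + f))
O(11)*v = (5/(-36 + 11))*(-405) = (5/(-25))*(-405) = (5*(-1/25))*(-405) = -⅕*(-405) = 81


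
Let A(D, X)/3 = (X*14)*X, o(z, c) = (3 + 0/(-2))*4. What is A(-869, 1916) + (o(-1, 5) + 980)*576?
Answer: 154755744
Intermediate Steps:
o(z, c) = 12 (o(z, c) = (3 + 0*(-1/2))*4 = (3 + 0)*4 = 3*4 = 12)
A(D, X) = 42*X**2 (A(D, X) = 3*((X*14)*X) = 3*((14*X)*X) = 3*(14*X**2) = 42*X**2)
A(-869, 1916) + (o(-1, 5) + 980)*576 = 42*1916**2 + (12 + 980)*576 = 42*3671056 + 992*576 = 154184352 + 571392 = 154755744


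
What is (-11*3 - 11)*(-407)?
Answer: 17908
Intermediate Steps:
(-11*3 - 11)*(-407) = (-33 - 11)*(-407) = -44*(-407) = 17908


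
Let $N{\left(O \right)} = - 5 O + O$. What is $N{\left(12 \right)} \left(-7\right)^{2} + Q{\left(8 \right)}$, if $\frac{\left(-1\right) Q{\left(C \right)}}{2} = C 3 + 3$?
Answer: $-2406$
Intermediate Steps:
$N{\left(O \right)} = - 4 O$
$Q{\left(C \right)} = -6 - 6 C$ ($Q{\left(C \right)} = - 2 \left(C 3 + 3\right) = - 2 \left(3 C + 3\right) = - 2 \left(3 + 3 C\right) = -6 - 6 C$)
$N{\left(12 \right)} \left(-7\right)^{2} + Q{\left(8 \right)} = \left(-4\right) 12 \left(-7\right)^{2} - 54 = \left(-48\right) 49 - 54 = -2352 - 54 = -2406$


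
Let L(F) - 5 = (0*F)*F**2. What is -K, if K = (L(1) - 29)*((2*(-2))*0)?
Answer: 0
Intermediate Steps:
L(F) = 5 (L(F) = 5 + (0*F)*F**2 = 5 + 0*F**2 = 5 + 0 = 5)
K = 0 (K = (5 - 29)*((2*(-2))*0) = -(-96)*0 = -24*0 = 0)
-K = -1*0 = 0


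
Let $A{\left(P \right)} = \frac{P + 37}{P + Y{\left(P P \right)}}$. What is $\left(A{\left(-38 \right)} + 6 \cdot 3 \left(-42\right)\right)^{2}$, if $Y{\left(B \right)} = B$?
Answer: $\frac{1129835065969}{1976836} \approx 5.7154 \cdot 10^{5}$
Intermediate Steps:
$A{\left(P \right)} = \frac{37 + P}{P + P^{2}}$ ($A{\left(P \right)} = \frac{P + 37}{P + P P} = \frac{37 + P}{P + P^{2}}$)
$\left(A{\left(-38 \right)} + 6 \cdot 3 \left(-42\right)\right)^{2} = \left(\frac{37 - 38}{\left(-38\right) \left(1 - 38\right)} + 6 \cdot 3 \left(-42\right)\right)^{2} = \left(\left(- \frac{1}{38}\right) \frac{1}{-37} \left(-1\right) + 18 \left(-42\right)\right)^{2} = \left(\left(- \frac{1}{38}\right) \left(- \frac{1}{37}\right) \left(-1\right) - 756\right)^{2} = \left(- \frac{1}{1406} - 756\right)^{2} = \left(- \frac{1062937}{1406}\right)^{2} = \frac{1129835065969}{1976836}$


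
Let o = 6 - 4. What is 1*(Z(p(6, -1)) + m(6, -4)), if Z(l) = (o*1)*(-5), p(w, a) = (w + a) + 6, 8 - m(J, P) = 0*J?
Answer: -2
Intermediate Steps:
o = 2
m(J, P) = 8 (m(J, P) = 8 - 0*J = 8 - 1*0 = 8 + 0 = 8)
p(w, a) = 6 + a + w (p(w, a) = (a + w) + 6 = 6 + a + w)
Z(l) = -10 (Z(l) = (2*1)*(-5) = 2*(-5) = -10)
1*(Z(p(6, -1)) + m(6, -4)) = 1*(-10 + 8) = 1*(-2) = -2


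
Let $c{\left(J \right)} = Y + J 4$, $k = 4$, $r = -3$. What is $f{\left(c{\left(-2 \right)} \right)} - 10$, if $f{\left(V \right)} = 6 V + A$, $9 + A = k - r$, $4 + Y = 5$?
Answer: $-54$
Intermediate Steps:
$Y = 1$ ($Y = -4 + 5 = 1$)
$A = -2$ ($A = -9 + \left(4 - -3\right) = -9 + \left(4 + 3\right) = -9 + 7 = -2$)
$c{\left(J \right)} = 1 + 4 J$ ($c{\left(J \right)} = 1 + J 4 = 1 + 4 J$)
$f{\left(V \right)} = -2 + 6 V$ ($f{\left(V \right)} = 6 V - 2 = -2 + 6 V$)
$f{\left(c{\left(-2 \right)} \right)} - 10 = \left(-2 + 6 \left(1 + 4 \left(-2\right)\right)\right) - 10 = \left(-2 + 6 \left(1 - 8\right)\right) - 10 = \left(-2 + 6 \left(-7\right)\right) - 10 = \left(-2 - 42\right) - 10 = -44 - 10 = -54$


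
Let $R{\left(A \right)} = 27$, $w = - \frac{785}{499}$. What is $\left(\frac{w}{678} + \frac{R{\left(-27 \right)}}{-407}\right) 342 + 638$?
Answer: $\frac{14102897969}{22949509} \approx 614.52$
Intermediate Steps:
$w = - \frac{785}{499}$ ($w = \left(-785\right) \frac{1}{499} = - \frac{785}{499} \approx -1.5731$)
$\left(\frac{w}{678} + \frac{R{\left(-27 \right)}}{-407}\right) 342 + 638 = \left(- \frac{785}{499 \cdot 678} + \frac{27}{-407}\right) 342 + 638 = \left(\left(- \frac{785}{499}\right) \frac{1}{678} + 27 \left(- \frac{1}{407}\right)\right) 342 + 638 = \left(- \frac{785}{338322} - \frac{27}{407}\right) 342 + 638 = \left(- \frac{9454189}{137697054}\right) 342 + 638 = - \frac{538888773}{22949509} + 638 = \frac{14102897969}{22949509}$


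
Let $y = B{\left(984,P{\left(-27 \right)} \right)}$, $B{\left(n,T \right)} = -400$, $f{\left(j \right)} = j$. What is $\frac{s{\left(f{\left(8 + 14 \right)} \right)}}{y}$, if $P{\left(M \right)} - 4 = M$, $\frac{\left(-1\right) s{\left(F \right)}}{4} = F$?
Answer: $\frac{11}{50} \approx 0.22$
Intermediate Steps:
$s{\left(F \right)} = - 4 F$
$P{\left(M \right)} = 4 + M$
$y = -400$
$\frac{s{\left(f{\left(8 + 14 \right)} \right)}}{y} = \frac{\left(-4\right) \left(8 + 14\right)}{-400} = \left(-4\right) 22 \left(- \frac{1}{400}\right) = \left(-88\right) \left(- \frac{1}{400}\right) = \frac{11}{50}$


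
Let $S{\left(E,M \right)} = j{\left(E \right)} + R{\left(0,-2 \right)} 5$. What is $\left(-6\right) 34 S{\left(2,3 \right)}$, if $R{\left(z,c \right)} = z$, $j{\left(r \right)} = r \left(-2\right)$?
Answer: $816$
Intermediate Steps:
$j{\left(r \right)} = - 2 r$
$S{\left(E,M \right)} = - 2 E$ ($S{\left(E,M \right)} = - 2 E + 0 \cdot 5 = - 2 E + 0 = - 2 E$)
$\left(-6\right) 34 S{\left(2,3 \right)} = \left(-6\right) 34 \left(\left(-2\right) 2\right) = \left(-204\right) \left(-4\right) = 816$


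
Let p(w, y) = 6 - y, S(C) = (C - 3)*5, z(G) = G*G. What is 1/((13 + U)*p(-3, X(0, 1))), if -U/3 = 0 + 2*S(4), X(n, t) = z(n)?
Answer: -1/102 ≈ -0.0098039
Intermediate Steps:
z(G) = G**2
X(n, t) = n**2
S(C) = -15 + 5*C (S(C) = (-3 + C)*5 = -15 + 5*C)
U = -30 (U = -3*(0 + 2*(-15 + 5*4)) = -3*(0 + 2*(-15 + 20)) = -3*(0 + 2*5) = -3*(0 + 10) = -3*10 = -30)
1/((13 + U)*p(-3, X(0, 1))) = 1/((13 - 30)*(6 - 1*0**2)) = 1/(-17*(6 - 1*0)) = 1/(-17*(6 + 0)) = 1/(-17*6) = 1/(-102) = -1/102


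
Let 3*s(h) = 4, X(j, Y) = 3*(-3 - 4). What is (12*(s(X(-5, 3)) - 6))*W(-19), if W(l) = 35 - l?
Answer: -3024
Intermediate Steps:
X(j, Y) = -21 (X(j, Y) = 3*(-7) = -21)
s(h) = 4/3 (s(h) = (1/3)*4 = 4/3)
(12*(s(X(-5, 3)) - 6))*W(-19) = (12*(4/3 - 6))*(35 - 1*(-19)) = (12*(-14/3))*(35 + 19) = -56*54 = -3024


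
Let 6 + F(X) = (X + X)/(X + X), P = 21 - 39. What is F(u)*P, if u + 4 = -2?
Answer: 90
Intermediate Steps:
P = -18
u = -6 (u = -4 - 2 = -6)
F(X) = -5 (F(X) = -6 + (X + X)/(X + X) = -6 + (2*X)/((2*X)) = -6 + (2*X)*(1/(2*X)) = -6 + 1 = -5)
F(u)*P = -5*(-18) = 90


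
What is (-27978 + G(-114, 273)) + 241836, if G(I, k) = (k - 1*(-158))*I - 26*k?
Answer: 157626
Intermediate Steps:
G(I, k) = -26*k + I*(158 + k) (G(I, k) = (k + 158)*I - 26*k = (158 + k)*I - 26*k = I*(158 + k) - 26*k = -26*k + I*(158 + k))
(-27978 + G(-114, 273)) + 241836 = (-27978 + (-26*273 + 158*(-114) - 114*273)) + 241836 = (-27978 + (-7098 - 18012 - 31122)) + 241836 = (-27978 - 56232) + 241836 = -84210 + 241836 = 157626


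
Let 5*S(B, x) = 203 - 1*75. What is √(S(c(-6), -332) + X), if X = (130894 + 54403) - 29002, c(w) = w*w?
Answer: √3908015/5 ≈ 395.37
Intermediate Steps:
c(w) = w²
S(B, x) = 128/5 (S(B, x) = (203 - 1*75)/5 = (203 - 75)/5 = (⅕)*128 = 128/5)
X = 156295 (X = 185297 - 29002 = 156295)
√(S(c(-6), -332) + X) = √(128/5 + 156295) = √(781603/5) = √3908015/5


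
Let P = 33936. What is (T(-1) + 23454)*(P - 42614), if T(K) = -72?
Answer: -202908996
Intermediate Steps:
(T(-1) + 23454)*(P - 42614) = (-72 + 23454)*(33936 - 42614) = 23382*(-8678) = -202908996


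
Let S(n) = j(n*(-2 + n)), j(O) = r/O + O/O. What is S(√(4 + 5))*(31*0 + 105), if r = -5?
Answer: -70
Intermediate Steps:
j(O) = 1 - 5/O (j(O) = -5/O + O/O = -5/O + 1 = 1 - 5/O)
S(n) = (-5 + n*(-2 + n))/(n*(-2 + n)) (S(n) = (-5 + n*(-2 + n))/((n*(-2 + n))) = (1/(n*(-2 + n)))*(-5 + n*(-2 + n)) = (-5 + n*(-2 + n))/(n*(-2 + n)))
S(√(4 + 5))*(31*0 + 105) = ((-5 + √(4 + 5)*(-2 + √(4 + 5)))/((√(4 + 5))*(-2 + √(4 + 5))))*(31*0 + 105) = ((-5 + √9*(-2 + √9))/((√9)*(-2 + √9)))*(0 + 105) = ((-5 + 3*(-2 + 3))/(3*(-2 + 3)))*105 = ((⅓)*(-5 + 3*1)/1)*105 = ((⅓)*1*(-5 + 3))*105 = ((⅓)*1*(-2))*105 = -⅔*105 = -70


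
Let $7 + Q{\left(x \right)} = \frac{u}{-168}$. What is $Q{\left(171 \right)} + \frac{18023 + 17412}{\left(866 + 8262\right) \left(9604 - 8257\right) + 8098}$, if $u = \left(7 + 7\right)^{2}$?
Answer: $- \frac{150664894}{18455271} \approx -8.1638$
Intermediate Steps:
$u = 196$ ($u = 14^{2} = 196$)
$Q{\left(x \right)} = - \frac{49}{6}$ ($Q{\left(x \right)} = -7 + \frac{196}{-168} = -7 + 196 \left(- \frac{1}{168}\right) = -7 - \frac{7}{6} = - \frac{49}{6}$)
$Q{\left(171 \right)} + \frac{18023 + 17412}{\left(866 + 8262\right) \left(9604 - 8257\right) + 8098} = - \frac{49}{6} + \frac{18023 + 17412}{\left(866 + 8262\right) \left(9604 - 8257\right) + 8098} = - \frac{49}{6} + \frac{35435}{9128 \cdot 1347 + 8098} = - \frac{49}{6} + \frac{35435}{12295416 + 8098} = - \frac{49}{6} + \frac{35435}{12303514} = - \frac{150664894}{18455271}$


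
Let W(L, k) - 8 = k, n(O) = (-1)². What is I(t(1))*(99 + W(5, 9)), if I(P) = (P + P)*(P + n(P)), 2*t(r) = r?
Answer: 174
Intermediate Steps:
n(O) = 1
W(L, k) = 8 + k
t(r) = r/2
I(P) = 2*P*(1 + P) (I(P) = (P + P)*(P + 1) = (2*P)*(1 + P) = 2*P*(1 + P))
I(t(1))*(99 + W(5, 9)) = (2*((½)*1)*(1 + (½)*1))*(99 + (8 + 9)) = (2*(½)*(1 + ½))*(99 + 17) = (2*(½)*(3/2))*116 = (3/2)*116 = 174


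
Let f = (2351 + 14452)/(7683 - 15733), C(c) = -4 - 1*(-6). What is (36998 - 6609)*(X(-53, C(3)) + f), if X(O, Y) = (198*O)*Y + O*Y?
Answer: -5160766432667/8050 ≈ -6.4109e+8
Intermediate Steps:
C(c) = 2 (C(c) = -4 + 6 = 2)
X(O, Y) = 199*O*Y (X(O, Y) = 198*O*Y + O*Y = 199*O*Y)
f = -16803/8050 (f = 16803/(-8050) = 16803*(-1/8050) = -16803/8050 ≈ -2.0873)
(36998 - 6609)*(X(-53, C(3)) + f) = (36998 - 6609)*(199*(-53)*2 - 16803/8050) = 30389*(-21094 - 16803/8050) = 30389*(-169823503/8050) = -5160766432667/8050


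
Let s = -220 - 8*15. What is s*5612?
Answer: -1908080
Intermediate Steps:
s = -340 (s = -220 - 1*120 = -220 - 120 = -340)
s*5612 = -340*5612 = -1908080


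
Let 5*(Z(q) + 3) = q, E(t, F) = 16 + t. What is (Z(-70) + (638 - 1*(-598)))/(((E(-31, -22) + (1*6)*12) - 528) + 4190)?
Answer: 1219/3719 ≈ 0.32778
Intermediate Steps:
Z(q) = -3 + q/5
(Z(-70) + (638 - 1*(-598)))/(((E(-31, -22) + (1*6)*12) - 528) + 4190) = ((-3 + (⅕)*(-70)) + (638 - 1*(-598)))/((((16 - 31) + (1*6)*12) - 528) + 4190) = ((-3 - 14) + (638 + 598))/(((-15 + 6*12) - 528) + 4190) = (-17 + 1236)/(((-15 + 72) - 528) + 4190) = 1219/((57 - 528) + 4190) = 1219/(-471 + 4190) = 1219/3719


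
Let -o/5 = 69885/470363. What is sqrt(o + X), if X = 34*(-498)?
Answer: I*sqrt(3746222924743983)/470363 ≈ 130.13*I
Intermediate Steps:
o = -349425/470363 ≈ -0.74288
X = -16932
sqrt(o + X) = sqrt(-349425/470363 - 16932) = sqrt(-7964535741/470363) = I*sqrt(3746222924743983)/470363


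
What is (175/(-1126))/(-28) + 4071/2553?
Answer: 266661/166648 ≈ 1.6001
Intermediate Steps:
(175/(-1126))/(-28) + 4071/2553 = (175*(-1/1126))*(-1/28) + 4071*(1/2553) = -175/1126*(-1/28) + 59/37 = 25/4504 + 59/37 = 266661/166648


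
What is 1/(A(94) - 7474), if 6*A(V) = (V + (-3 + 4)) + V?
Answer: -2/14885 ≈ -0.00013436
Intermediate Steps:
A(V) = ⅙ + V/3 (A(V) = ((V + (-3 + 4)) + V)/6 = ((V + 1) + V)/6 = ((1 + V) + V)/6 = (1 + 2*V)/6 = ⅙ + V/3)
1/(A(94) - 7474) = 1/((⅙ + (⅓)*94) - 7474) = 1/((⅙ + 94/3) - 7474) = 1/(63/2 - 7474) = 1/(-14885/2) = -2/14885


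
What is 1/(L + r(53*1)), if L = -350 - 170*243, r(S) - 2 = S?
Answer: -1/41605 ≈ -2.4036e-5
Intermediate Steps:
r(S) = 2 + S
L = -41660 (L = -350 - 41310 = -41660)
1/(L + r(53*1)) = 1/(-41660 + (2 + 53*1)) = 1/(-41660 + (2 + 53)) = 1/(-41660 + 55) = 1/(-41605) = -1/41605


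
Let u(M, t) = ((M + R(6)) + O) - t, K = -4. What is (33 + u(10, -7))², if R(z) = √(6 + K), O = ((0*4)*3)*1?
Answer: (50 + √2)² ≈ 2643.4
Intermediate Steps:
O = 0 (O = (0*3)*1 = 0*1 = 0)
R(z) = √2 (R(z) = √(6 - 4) = √2)
u(M, t) = M + √2 - t (u(M, t) = ((M + √2) + 0) - t = (M + √2) - t = M + √2 - t)
(33 + u(10, -7))² = (33 + (10 + √2 - 1*(-7)))² = (33 + (10 + √2 + 7))² = (33 + (17 + √2))² = (50 + √2)²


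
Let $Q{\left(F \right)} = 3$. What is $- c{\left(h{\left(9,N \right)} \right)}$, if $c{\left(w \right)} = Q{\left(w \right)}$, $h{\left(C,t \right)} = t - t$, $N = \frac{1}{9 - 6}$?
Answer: $-3$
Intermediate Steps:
$N = \frac{1}{3} \approx 0.33333$
$h{\left(C,t \right)} = 0$
$c{\left(w \right)} = 3$
$- c{\left(h{\left(9,N \right)} \right)} = \left(-1\right) 3 = -3$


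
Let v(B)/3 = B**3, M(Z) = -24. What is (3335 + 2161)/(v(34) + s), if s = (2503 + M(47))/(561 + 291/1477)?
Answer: 4555568448/97739503339 ≈ 0.046609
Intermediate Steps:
s = 3661483/828888 (s = (2503 - 24)/(561 + 291/1477) = 2479/(561 + 291*(1/1477)) = 2479/(561 + 291/1477) = 2479/(828888/1477) = 2479*(1477/828888) = 3661483/828888 ≈ 4.4173)
v(B) = 3*B**3
(3335 + 2161)/(v(34) + s) = (3335 + 2161)/(3*34**3 + 3661483/828888) = 5496/(3*39304 + 3661483/828888) = 5496/(117912 + 3661483/828888) = 5496/(97739503339/828888) = 5496*(828888/97739503339) = 4555568448/97739503339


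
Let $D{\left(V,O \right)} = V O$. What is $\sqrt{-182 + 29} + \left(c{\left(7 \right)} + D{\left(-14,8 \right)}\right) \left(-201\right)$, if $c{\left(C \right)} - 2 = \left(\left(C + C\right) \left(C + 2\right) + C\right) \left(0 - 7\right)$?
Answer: $209241 + 3 i \sqrt{17} \approx 2.0924 \cdot 10^{5} + 12.369 i$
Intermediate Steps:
$D{\left(V,O \right)} = O V$
$c{\left(C \right)} = 2 - 7 C - 14 C \left(2 + C\right)$ ($c{\left(C \right)} = 2 + \left(\left(C + C\right) \left(C + 2\right) + C\right) \left(0 - 7\right) = 2 + \left(2 C \left(2 + C\right) + C\right) \left(-7\right) = 2 + \left(C + 2 C \left(2 + C\right)\right) \left(-7\right) = 2 - \left(7 C + 14 C \left(2 + C\right)\right) = 2 - 7 C - 14 C \left(2 + C\right)$)
$\sqrt{-182 + 29} + \left(c{\left(7 \right)} + D{\left(-14,8 \right)}\right) \left(-201\right) = \sqrt{-182 + 29} + \left(\left(2 - 245 - 14 \cdot 7^{2}\right) + 8 \left(-14\right)\right) \left(-201\right) = \sqrt{-153} + \left(\left(2 - 245 - 686\right) - 112\right) \left(-201\right) = 3 i \sqrt{17} + \left(\left(2 - 245 - 686\right) - 112\right) \left(-201\right) = 3 i \sqrt{17} + \left(-929 - 112\right) \left(-201\right) = 3 i \sqrt{17} - -209241 = 3 i \sqrt{17} + 209241 = 209241 + 3 i \sqrt{17}$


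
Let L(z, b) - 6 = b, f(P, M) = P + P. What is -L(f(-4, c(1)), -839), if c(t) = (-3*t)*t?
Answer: 833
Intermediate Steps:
c(t) = -3*t²
f(P, M) = 2*P
L(z, b) = 6 + b
-L(f(-4, c(1)), -839) = -(6 - 839) = -1*(-833) = 833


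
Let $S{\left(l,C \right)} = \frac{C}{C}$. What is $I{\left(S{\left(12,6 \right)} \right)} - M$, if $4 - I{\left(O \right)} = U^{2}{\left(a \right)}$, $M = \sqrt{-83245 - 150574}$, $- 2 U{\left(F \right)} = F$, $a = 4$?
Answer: $- i \sqrt{233819} \approx - 483.55 i$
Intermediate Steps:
$S{\left(l,C \right)} = 1$
$U{\left(F \right)} = - \frac{F}{2}$
$M = i \sqrt{233819}$ ($M = \sqrt{-233819} = i \sqrt{233819} \approx 483.55 i$)
$I{\left(O \right)} = 0$ ($I{\left(O \right)} = 4 - \left(\left(- \frac{1}{2}\right) 4\right)^{2} = 4 - \left(-2\right)^{2} = 4 - 4 = 0$)
$I{\left(S{\left(12,6 \right)} \right)} - M = 0 - i \sqrt{233819} = - i \sqrt{233819}$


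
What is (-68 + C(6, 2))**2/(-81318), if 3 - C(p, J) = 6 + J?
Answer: -5329/81318 ≈ -0.065533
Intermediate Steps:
C(p, J) = -3 - J (C(p, J) = 3 - (6 + J) = 3 + (-6 - J) = -3 - J)
(-68 + C(6, 2))**2/(-81318) = (-68 + (-3 - 1*2))**2/(-81318) = (-68 + (-3 - 2))**2*(-1/81318) = (-68 - 5)**2*(-1/81318) = (-73)**2*(-1/81318) = 5329*(-1/81318) = -5329/81318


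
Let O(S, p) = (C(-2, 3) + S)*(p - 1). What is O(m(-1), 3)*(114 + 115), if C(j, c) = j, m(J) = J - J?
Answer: -916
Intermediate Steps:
m(J) = 0
O(S, p) = (-1 + p)*(-2 + S) (O(S, p) = (-2 + S)*(p - 1) = (-2 + S)*(-1 + p) = (-1 + p)*(-2 + S))
O(m(-1), 3)*(114 + 115) = (2 - 1*0 - 2*3 + 0*3)*(114 + 115) = (2 + 0 - 6 + 0)*229 = -4*229 = -916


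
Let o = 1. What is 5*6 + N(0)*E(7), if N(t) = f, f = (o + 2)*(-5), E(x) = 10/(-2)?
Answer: 105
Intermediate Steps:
E(x) = -5 (E(x) = 10*(-½) = -5)
f = -15 (f = (1 + 2)*(-5) = 3*(-5) = -15)
N(t) = -15
5*6 + N(0)*E(7) = 5*6 - 15*(-5) = 30 + 75 = 105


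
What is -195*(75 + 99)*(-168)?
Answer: 5700240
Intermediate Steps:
-195*(75 + 99)*(-168) = -195*174*(-168) = -33930*(-168) = 5700240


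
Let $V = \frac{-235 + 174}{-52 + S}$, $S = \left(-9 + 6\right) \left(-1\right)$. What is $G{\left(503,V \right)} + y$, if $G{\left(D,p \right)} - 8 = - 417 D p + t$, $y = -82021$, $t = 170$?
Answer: $- \frac{16805118}{49} \approx -3.4296 \cdot 10^{5}$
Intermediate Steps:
$S = 3$ ($S = \left(-3\right) \left(-1\right) = 3$)
$V = \frac{61}{49}$ ($V = \frac{-235 + 174}{-52 + 3} = - \frac{61}{-49} = \left(-61\right) \left(- \frac{1}{49}\right) = \frac{61}{49} \approx 1.2449$)
$G{\left(D,p \right)} = 178 - 417 D p$ ($G{\left(D,p \right)} = 8 + \left(- 417 D p + 170\right) = 8 - \left(-170 + 417 D p\right) = 178 - 417 D p$)
$G{\left(503,V \right)} + y = \left(178 - 209751 \cdot \frac{61}{49}\right) - 82021 = \left(178 - \frac{12794811}{49}\right) - 82021 = - \frac{12786089}{49} - 82021 = - \frac{16805118}{49}$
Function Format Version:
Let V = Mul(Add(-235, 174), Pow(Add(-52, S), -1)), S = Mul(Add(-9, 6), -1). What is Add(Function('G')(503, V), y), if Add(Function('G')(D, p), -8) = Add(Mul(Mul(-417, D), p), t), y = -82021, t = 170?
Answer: Rational(-16805118, 49) ≈ -3.4296e+5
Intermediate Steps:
S = 3 (S = Mul(-3, -1) = 3)
V = Rational(61, 49) (V = Mul(Add(-235, 174), Pow(Add(-52, 3), -1)) = Mul(-61, Pow(-49, -1)) = Mul(-61, Rational(-1, 49)) = Rational(61, 49) ≈ 1.2449)
Function('G')(D, p) = Add(178, Mul(-417, D, p)) (Function('G')(D, p) = Add(8, Add(Mul(Mul(-417, D), p), 170)) = Add(8, Add(Mul(-417, D, p), 170)) = Add(8, Add(170, Mul(-417, D, p))) = Add(178, Mul(-417, D, p)))
Add(Function('G')(503, V), y) = Add(Add(178, Mul(-417, 503, Rational(61, 49))), -82021) = Add(Add(178, Rational(-12794811, 49)), -82021) = Add(Rational(-12786089, 49), -82021) = Rational(-16805118, 49)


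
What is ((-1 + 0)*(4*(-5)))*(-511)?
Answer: -10220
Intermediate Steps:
((-1 + 0)*(4*(-5)))*(-511) = -1*(-20)*(-511) = 20*(-511) = -10220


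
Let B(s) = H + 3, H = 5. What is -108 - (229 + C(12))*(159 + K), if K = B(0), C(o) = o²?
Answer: -62399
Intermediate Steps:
B(s) = 8 (B(s) = 5 + 3 = 8)
K = 8
-108 - (229 + C(12))*(159 + K) = -108 - (229 + 12²)*(159 + 8) = -108 - (229 + 144)*167 = -108 - 373*167 = -108 - 1*62291 = -108 - 62291 = -62399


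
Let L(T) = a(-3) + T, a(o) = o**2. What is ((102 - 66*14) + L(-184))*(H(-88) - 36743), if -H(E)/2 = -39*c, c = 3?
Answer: 36399473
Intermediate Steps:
H(E) = 234 (H(E) = -(-78)*3 = -2*(-117) = 234)
L(T) = 9 + T (L(T) = (-3)**2 + T = 9 + T)
((102 - 66*14) + L(-184))*(H(-88) - 36743) = ((102 - 66*14) + (9 - 184))*(234 - 36743) = ((102 - 924) - 175)*(-36509) = (-822 - 175)*(-36509) = -997*(-36509) = 36399473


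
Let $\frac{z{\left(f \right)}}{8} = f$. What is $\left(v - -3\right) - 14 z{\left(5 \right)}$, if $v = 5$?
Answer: $-552$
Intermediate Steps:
$z{\left(f \right)} = 8 f$
$\left(v - -3\right) - 14 z{\left(5 \right)} = \left(5 - -3\right) - 14 \cdot 8 \cdot 5 = \left(5 + 3\right) - 560 = 8 - 560 = -552$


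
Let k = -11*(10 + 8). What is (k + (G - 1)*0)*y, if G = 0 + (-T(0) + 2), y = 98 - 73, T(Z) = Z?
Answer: -4950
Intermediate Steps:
y = 25
G = 2 (G = 0 + (-1*0 + 2) = 0 + (0 + 2) = 0 + 2 = 2)
k = -198 (k = -11*18 = -198)
(k + (G - 1)*0)*y = (-198 + (2 - 1)*0)*25 = (-198 + 1*0)*25 = (-198 + 0)*25 = -198*25 = -4950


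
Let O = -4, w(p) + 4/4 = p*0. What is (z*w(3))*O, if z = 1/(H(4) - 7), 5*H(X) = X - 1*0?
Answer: -20/31 ≈ -0.64516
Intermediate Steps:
H(X) = X/5 (H(X) = (X - 1*0)/5 = (X + 0)/5 = X/5)
w(p) = -1 (w(p) = -1 + p*0 = -1 + 0 = -1)
z = -5/31 (z = 1/((⅕)*4 - 7) = 1/(⅘ - 7) = 1/(-31/5) = -5/31 ≈ -0.16129)
(z*w(3))*O = -5/31*(-1)*(-4) = (5/31)*(-4) = -20/31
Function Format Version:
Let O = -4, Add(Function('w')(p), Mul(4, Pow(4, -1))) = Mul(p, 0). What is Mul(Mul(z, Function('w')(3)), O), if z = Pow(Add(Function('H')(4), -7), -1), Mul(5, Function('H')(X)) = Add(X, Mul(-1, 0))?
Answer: Rational(-20, 31) ≈ -0.64516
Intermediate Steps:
Function('H')(X) = Mul(Rational(1, 5), X) (Function('H')(X) = Mul(Rational(1, 5), Add(X, Mul(-1, 0))) = Mul(Rational(1, 5), Add(X, 0)) = Mul(Rational(1, 5), X))
Function('w')(p) = -1 (Function('w')(p) = Add(-1, Mul(p, 0)) = Add(-1, 0) = -1)
z = Rational(-5, 31) (z = Pow(Add(Mul(Rational(1, 5), 4), -7), -1) = Pow(Add(Rational(4, 5), -7), -1) = Pow(Rational(-31, 5), -1) = Rational(-5, 31) ≈ -0.16129)
Mul(Mul(z, Function('w')(3)), O) = Mul(Mul(Rational(-5, 31), -1), -4) = Mul(Rational(5, 31), -4) = Rational(-20, 31)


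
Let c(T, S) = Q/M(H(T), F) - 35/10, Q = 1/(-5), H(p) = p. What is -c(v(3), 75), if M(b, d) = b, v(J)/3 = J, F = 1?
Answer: 317/90 ≈ 3.5222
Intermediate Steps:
v(J) = 3*J
Q = -1/5 ≈ -0.20000
c(T, S) = -7/2 - 1/(5*T) (c(T, S) = -1/(5*T) - 35/10 = -1/(5*T) - 35*1/10 = -1/(5*T) - 7/2 = -7/2 - 1/(5*T))
-c(v(3), 75) = -(-2 - 105*3)/(10*(3*3)) = -(-2 - 35*9)/(10*9) = -(-2 - 315)/(10*9) = -(-317)/(10*9) = -1*(-317/90) = 317/90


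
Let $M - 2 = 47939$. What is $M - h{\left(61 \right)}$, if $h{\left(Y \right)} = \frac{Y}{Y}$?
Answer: $47940$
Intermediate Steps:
$h{\left(Y \right)} = 1$
$M = 47941$ ($M = 2 + 47939 = 47941$)
$M - h{\left(61 \right)} = 47941 - 1 = 47940$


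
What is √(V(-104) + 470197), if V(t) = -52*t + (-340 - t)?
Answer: √475369 ≈ 689.47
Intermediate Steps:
V(t) = -340 - 53*t
√(V(-104) + 470197) = √((-340 - 53*(-104)) + 470197) = √((-340 + 5512) + 470197) = √(5172 + 470197) = √475369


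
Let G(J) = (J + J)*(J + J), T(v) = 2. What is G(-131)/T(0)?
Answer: 34322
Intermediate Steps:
G(J) = 4*J² (G(J) = (2*J)*(2*J) = 4*J²)
G(-131)/T(0) = (4*(-131)²)/2 = (4*17161)*(½) = 68644*(½) = 34322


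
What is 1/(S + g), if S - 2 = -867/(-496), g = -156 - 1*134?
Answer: -496/141981 ≈ -0.0034934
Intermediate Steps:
g = -290 (g = -156 - 134 = -290)
S = 1859/496 (S = 2 - 867/(-496) = 2 - 867*(-1/496) = 2 + 867/496 = 1859/496 ≈ 3.7480)
1/(S + g) = 1/(1859/496 - 290) = 1/(-141981/496) = -496/141981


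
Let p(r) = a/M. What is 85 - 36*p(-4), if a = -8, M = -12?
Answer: 61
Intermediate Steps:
p(r) = ⅔ (p(r) = -8/(-12) = -8*(-1/12) = ⅔)
85 - 36*p(-4) = 85 - 36*⅔ = 85 - 24 = 61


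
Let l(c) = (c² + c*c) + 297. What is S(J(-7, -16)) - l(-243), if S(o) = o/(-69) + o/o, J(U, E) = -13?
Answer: -8169173/69 ≈ -1.1839e+5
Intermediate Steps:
l(c) = 297 + 2*c² (l(c) = (c² + c²) + 297 = 2*c² + 297 = 297 + 2*c²)
S(o) = 1 - o/69 (S(o) = o*(-1/69) + 1 = -o/69 + 1 = 1 - o/69)
S(J(-7, -16)) - l(-243) = (1 - 1/69*(-13)) - (297 + 2*(-243)²) = (1 + 13/69) - (297 + 2*59049) = 82/69 - (297 + 118098) = 82/69 - 1*118395 = 82/69 - 118395 = -8169173/69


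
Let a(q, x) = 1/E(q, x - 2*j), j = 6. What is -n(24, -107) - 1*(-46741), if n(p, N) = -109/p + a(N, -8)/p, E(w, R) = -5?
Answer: 934911/20 ≈ 46746.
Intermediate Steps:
a(q, x) = -⅕ (a(q, x) = 1/(-5) = -⅕)
n(p, N) = -546/(5*p) (n(p, N) = -109/p - 1/(5*p) = -546/(5*p))
-n(24, -107) - 1*(-46741) = -(-546)/(5*24) - 1*(-46741) = -(-546)/(5*24) + 46741 = -1*(-91/20) + 46741 = 91/20 + 46741 = 934911/20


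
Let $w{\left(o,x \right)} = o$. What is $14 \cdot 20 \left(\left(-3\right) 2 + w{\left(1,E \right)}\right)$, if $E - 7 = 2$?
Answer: $-1400$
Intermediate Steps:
$E = 9$ ($E = 7 + 2 = 9$)
$14 \cdot 20 \left(\left(-3\right) 2 + w{\left(1,E \right)}\right) = 14 \cdot 20 \left(\left(-3\right) 2 + 1\right) = 280 \left(-6 + 1\right) = 280 \left(-5\right) = -1400$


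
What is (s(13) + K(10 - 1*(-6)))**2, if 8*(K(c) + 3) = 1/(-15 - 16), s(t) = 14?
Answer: 7436529/61504 ≈ 120.91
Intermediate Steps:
K(c) = -745/248 (K(c) = -3 + 1/(8*(-15 - 16)) = -3 + (1/8)/(-31) = -3 + (1/8)*(-1/31) = -3 - 1/248 = -745/248)
(s(13) + K(10 - 1*(-6)))**2 = (14 - 745/248)**2 = (2727/248)**2 = 7436529/61504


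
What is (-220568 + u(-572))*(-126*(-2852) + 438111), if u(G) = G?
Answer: -176350967820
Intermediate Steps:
(-220568 + u(-572))*(-126*(-2852) + 438111) = (-220568 - 572)*(-126*(-2852) + 438111) = -221140*(359352 + 438111) = -221140*797463 = -176350967820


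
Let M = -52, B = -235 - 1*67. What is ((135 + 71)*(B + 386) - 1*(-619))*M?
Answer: -931996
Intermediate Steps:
B = -302 (B = -235 - 67 = -302)
((135 + 71)*(B + 386) - 1*(-619))*M = ((135 + 71)*(-302 + 386) - 1*(-619))*(-52) = (206*84 + 619)*(-52) = (17304 + 619)*(-52) = 17923*(-52) = -931996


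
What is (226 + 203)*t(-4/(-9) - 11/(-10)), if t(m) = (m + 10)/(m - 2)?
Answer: -445731/41 ≈ -10871.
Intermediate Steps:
t(m) = (10 + m)/(-2 + m)
(226 + 203)*t(-4/(-9) - 11/(-10)) = (226 + 203)*((10 + (-4/(-9) - 11/(-10)))/(-2 + (-4/(-9) - 11/(-10)))) = 429*((10 + (-4*(-⅑) - 11*(-⅒)))/(-2 + (-4*(-⅑) - 11*(-⅒)))) = 429*((10 + (4/9 + 11/10))/(-2 + (4/9 + 11/10))) = 429*((10 + 139/90)/(-2 + 139/90)) = 429*((1039/90)/(-41/90)) = 429*(-90/41*1039/90) = 429*(-1039/41) = -445731/41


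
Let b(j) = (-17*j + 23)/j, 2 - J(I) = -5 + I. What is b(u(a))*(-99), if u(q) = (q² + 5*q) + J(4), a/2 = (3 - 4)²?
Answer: 26334/17 ≈ 1549.1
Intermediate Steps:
a = 2 (a = 2*(3 - 4)² = 2*(-1)² = 2*1 = 2)
J(I) = 7 - I (J(I) = 2 - (-5 + I) = 2 + (5 - I) = 7 - I)
u(q) = 3 + q² + 5*q (u(q) = (q² + 5*q) + (7 - 1*4) = (q² + 5*q) + (7 - 4) = (q² + 5*q) + 3 = 3 + q² + 5*q)
b(j) = (23 - 17*j)/j
b(u(a))*(-99) = (-17 + 23/(3 + 2² + 5*2))*(-99) = (-17 + 23/(3 + 4 + 10))*(-99) = (-17 + 23/17)*(-99) = -266/17*(-99) = 26334/17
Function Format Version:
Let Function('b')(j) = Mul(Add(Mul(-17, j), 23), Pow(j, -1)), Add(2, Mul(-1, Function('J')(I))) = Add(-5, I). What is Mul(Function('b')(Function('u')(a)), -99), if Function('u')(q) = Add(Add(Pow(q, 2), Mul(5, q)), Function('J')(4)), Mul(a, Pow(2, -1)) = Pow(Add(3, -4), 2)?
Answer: Rational(26334, 17) ≈ 1549.1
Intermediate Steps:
a = 2 (a = Mul(2, Pow(Add(3, -4), 2)) = Mul(2, Pow(-1, 2)) = Mul(2, 1) = 2)
Function('J')(I) = Add(7, Mul(-1, I)) (Function('J')(I) = Add(2, Mul(-1, Add(-5, I))) = Add(2, Add(5, Mul(-1, I))) = Add(7, Mul(-1, I)))
Function('u')(q) = Add(3, Pow(q, 2), Mul(5, q)) (Function('u')(q) = Add(Add(Pow(q, 2), Mul(5, q)), Add(7, Mul(-1, 4))) = Add(Add(Pow(q, 2), Mul(5, q)), Add(7, -4)) = Add(Add(Pow(q, 2), Mul(5, q)), 3) = Add(3, Pow(q, 2), Mul(5, q)))
Function('b')(j) = Mul(Pow(j, -1), Add(23, Mul(-17, j))) (Function('b')(j) = Mul(Add(23, Mul(-17, j)), Pow(j, -1)) = Mul(Pow(j, -1), Add(23, Mul(-17, j))))
Mul(Function('b')(Function('u')(a)), -99) = Mul(Add(-17, Mul(23, Pow(Add(3, Pow(2, 2), Mul(5, 2)), -1))), -99) = Mul(Add(-17, Mul(23, Pow(Add(3, 4, 10), -1))), -99) = Mul(Add(-17, Mul(23, Pow(17, -1))), -99) = Mul(Add(-17, Mul(23, Rational(1, 17))), -99) = Mul(Add(-17, Rational(23, 17)), -99) = Mul(Rational(-266, 17), -99) = Rational(26334, 17)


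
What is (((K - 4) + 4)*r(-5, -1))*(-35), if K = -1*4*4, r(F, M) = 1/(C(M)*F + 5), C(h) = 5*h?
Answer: 56/3 ≈ 18.667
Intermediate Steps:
r(F, M) = 1/(5 + 5*F*M) (r(F, M) = 1/((5*M)*F + 5) = 1/(5*F*M + 5) = 1/(5 + 5*F*M))
K = -16 (K = -4*4 = -16)
(((K - 4) + 4)*r(-5, -1))*(-35) = (((-16 - 4) + 4)*(1/(5*(1 - 5*(-1)))))*(-35) = ((-20 + 4)*(1/(5*(1 + 5))))*(-35) = -16/(5*6)*(-35) = -16*1/30*(-35) = -8/15*(-35) = 56/3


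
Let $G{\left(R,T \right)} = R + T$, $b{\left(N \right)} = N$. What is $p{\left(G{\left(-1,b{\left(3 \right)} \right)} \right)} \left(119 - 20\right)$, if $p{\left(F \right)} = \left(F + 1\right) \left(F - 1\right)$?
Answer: $297$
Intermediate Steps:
$p{\left(F \right)} = \left(1 + F\right) \left(-1 + F\right)$
$p{\left(G{\left(-1,b{\left(3 \right)} \right)} \right)} \left(119 - 20\right) = \left(-1 + \left(-1 + 3\right)^{2}\right) \left(119 - 20\right) = \left(-1 + 2^{2}\right) 99 = \left(-1 + 4\right) 99 = 3 \cdot 99 = 297$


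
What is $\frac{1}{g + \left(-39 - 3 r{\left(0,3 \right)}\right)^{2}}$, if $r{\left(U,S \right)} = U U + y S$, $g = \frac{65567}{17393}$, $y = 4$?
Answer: $\frac{17393}{97901192} \approx 0.00017766$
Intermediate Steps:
$g = \frac{65567}{17393}$ ($g = 65567 \cdot \frac{1}{17393} = \frac{65567}{17393} \approx 3.7697$)
$r{\left(U,S \right)} = U^{2} + 4 S$ ($r{\left(U,S \right)} = U U + 4 S = U^{2} + 4 S$)
$\frac{1}{g + \left(-39 - 3 r{\left(0,3 \right)}\right)^{2}} = \frac{1}{\frac{65567}{17393} + \left(-39 + \left(\left(6 - 6\right) - 3 \left(0^{2} + 4 \cdot 3\right)\right)\right)^{2}} = \frac{1}{\frac{65567}{17393} + \left(-39 + \left(\left(6 - 6\right) - 3 \left(0 + 12\right)\right)\right)^{2}} = \frac{1}{\frac{65567}{17393} + \left(-39 + \left(0 - 36\right)\right)^{2}} = \frac{1}{\frac{65567}{17393} + \left(-39 - 36\right)^{2}} = \frac{1}{\frac{65567}{17393} + \left(-75\right)^{2}} = \frac{1}{\frac{65567}{17393} + 5625} = \frac{1}{\frac{97901192}{17393}} = \frac{17393}{97901192}$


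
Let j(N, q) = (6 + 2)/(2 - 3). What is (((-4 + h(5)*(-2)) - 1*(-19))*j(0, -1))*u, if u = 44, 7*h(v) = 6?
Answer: -32736/7 ≈ -4676.6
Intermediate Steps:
h(v) = 6/7 (h(v) = (1/7)*6 = 6/7)
j(N, q) = -8 (j(N, q) = 8/(-1) = 8*(-1) = -8)
(((-4 + h(5)*(-2)) - 1*(-19))*j(0, -1))*u = (((-4 + (6/7)*(-2)) - 1*(-19))*(-8))*44 = (((-4 - 12/7) + 19)*(-8))*44 = ((-40/7 + 19)*(-8))*44 = ((93/7)*(-8))*44 = -744/7*44 = -32736/7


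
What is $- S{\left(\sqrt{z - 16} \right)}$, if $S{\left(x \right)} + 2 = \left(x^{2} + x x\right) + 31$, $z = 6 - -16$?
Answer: $-41$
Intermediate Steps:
$z = 22$ ($z = 6 + 16 = 22$)
$S{\left(x \right)} = 29 + 2 x^{2}$ ($S{\left(x \right)} = -2 + \left(\left(x^{2} + x x\right) + 31\right) = -2 + \left(\left(x^{2} + x^{2}\right) + 31\right) = -2 + \left(2 x^{2} + 31\right) = -2 + \left(31 + 2 x^{2}\right) = 29 + 2 x^{2}$)
$- S{\left(\sqrt{z - 16} \right)} = - (29 + 2 \left(\sqrt{22 - 16}\right)^{2}) = - (29 + 2 \left(\sqrt{6}\right)^{2}) = - (29 + 2 \cdot 6) = - (29 + 12) = \left(-1\right) 41 = -41$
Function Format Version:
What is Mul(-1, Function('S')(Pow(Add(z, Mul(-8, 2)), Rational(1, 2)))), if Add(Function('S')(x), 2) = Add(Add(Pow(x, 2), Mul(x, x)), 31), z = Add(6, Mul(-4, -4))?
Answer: -41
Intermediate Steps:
z = 22 (z = Add(6, 16) = 22)
Function('S')(x) = Add(29, Mul(2, Pow(x, 2))) (Function('S')(x) = Add(-2, Add(Add(Pow(x, 2), Mul(x, x)), 31)) = Add(-2, Add(Add(Pow(x, 2), Pow(x, 2)), 31)) = Add(-2, Add(Mul(2, Pow(x, 2)), 31)) = Add(-2, Add(31, Mul(2, Pow(x, 2)))) = Add(29, Mul(2, Pow(x, 2))))
Mul(-1, Function('S')(Pow(Add(z, Mul(-8, 2)), Rational(1, 2)))) = Mul(-1, Add(29, Mul(2, Pow(Pow(Add(22, Mul(-8, 2)), Rational(1, 2)), 2)))) = Mul(-1, Add(29, Mul(2, Pow(Pow(Add(22, -16), Rational(1, 2)), 2)))) = Mul(-1, Add(29, Mul(2, Pow(Pow(6, Rational(1, 2)), 2)))) = Mul(-1, Add(29, Mul(2, 6))) = Mul(-1, Add(29, 12)) = Mul(-1, 41) = -41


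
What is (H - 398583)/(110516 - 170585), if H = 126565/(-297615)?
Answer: 23724881222/3575487087 ≈ 6.6354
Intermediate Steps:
H = -25313/59523 (H = 126565*(-1/297615) = -25313/59523 ≈ -0.42526)
(H - 398583)/(110516 - 170585) = (-25313/59523 - 398583)/(110516 - 170585) = -23724881222/59523/(-60069) = -23724881222/59523*(-1/60069) = 23724881222/3575487087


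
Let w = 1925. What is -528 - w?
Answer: -2453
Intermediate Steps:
-528 - w = -528 - 1*1925 = -528 - 1925 = -2453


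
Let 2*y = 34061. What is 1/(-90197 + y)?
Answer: -2/146333 ≈ -1.3667e-5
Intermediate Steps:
y = 34061/2 (y = (½)*34061 = 34061/2 ≈ 17031.)
1/(-90197 + y) = 1/(-90197 + 34061/2) = 1/(-146333/2) = -2/146333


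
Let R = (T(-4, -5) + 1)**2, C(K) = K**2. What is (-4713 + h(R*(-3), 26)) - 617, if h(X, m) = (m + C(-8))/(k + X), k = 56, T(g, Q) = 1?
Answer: -117215/22 ≈ -5328.0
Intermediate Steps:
R = 4 (R = (1 + 1)**2 = 2**2 = 4)
h(X, m) = (64 + m)/(56 + X) (h(X, m) = (m + (-8)**2)/(56 + X) = (m + 64)/(56 + X) = (64 + m)/(56 + X))
(-4713 + h(R*(-3), 26)) - 617 = (-4713 + (64 + 26)/(56 + 4*(-3))) - 617 = (-4713 + 90/(56 - 12)) - 617 = (-4713 + 90/44) - 617 = (-4713 + (1/44)*90) - 617 = (-4713 + 45/22) - 617 = -103641/22 - 617 = -117215/22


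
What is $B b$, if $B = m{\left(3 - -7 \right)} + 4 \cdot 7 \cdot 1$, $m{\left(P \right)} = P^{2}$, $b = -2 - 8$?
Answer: $-1280$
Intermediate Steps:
$b = -10$ ($b = -2 - 8 = -10$)
$B = 128$ ($B = \left(3 - -7\right)^{2} + 4 \cdot 7 \cdot 1 = \left(3 + 7\right)^{2} + 28 \cdot 1 = 10^{2} + 28 = 100 + 28 = 128$)
$B b = 128 \left(-10\right) = -1280$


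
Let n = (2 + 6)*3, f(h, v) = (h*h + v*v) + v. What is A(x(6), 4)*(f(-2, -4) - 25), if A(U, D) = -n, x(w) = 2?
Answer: 216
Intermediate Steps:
f(h, v) = v + h² + v² (f(h, v) = (h² + v²) + v = v + h² + v²)
n = 24 (n = 8*3 = 24)
A(U, D) = -24 (A(U, D) = -1*24 = -24)
A(x(6), 4)*(f(-2, -4) - 25) = -24*((-4 + (-2)² + (-4)²) - 25) = -24*((-4 + 4 + 16) - 25) = -24*(16 - 25) = -24*(-9) = 216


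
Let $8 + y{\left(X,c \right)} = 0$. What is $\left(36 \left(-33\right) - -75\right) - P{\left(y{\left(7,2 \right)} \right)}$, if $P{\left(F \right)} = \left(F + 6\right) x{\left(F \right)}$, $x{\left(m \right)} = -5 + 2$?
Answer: $-1119$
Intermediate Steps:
$y{\left(X,c \right)} = -8$ ($y{\left(X,c \right)} = -8 + 0 = -8$)
$x{\left(m \right)} = -3$
$P{\left(F \right)} = -18 - 3 F$ ($P{\left(F \right)} = \left(F + 6\right) \left(-3\right) = \left(6 + F\right) \left(-3\right) = -18 - 3 F$)
$\left(36 \left(-33\right) - -75\right) - P{\left(y{\left(7,2 \right)} \right)} = \left(36 \left(-33\right) - -75\right) - \left(-18 - -24\right) = \left(-1188 + 75\right) - \left(-18 + 24\right) = -1113 - 6 = -1119$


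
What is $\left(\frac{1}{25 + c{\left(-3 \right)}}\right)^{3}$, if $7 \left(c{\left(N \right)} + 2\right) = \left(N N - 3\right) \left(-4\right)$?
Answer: $\frac{343}{2571353} \approx 0.00013339$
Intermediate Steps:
$c{\left(N \right)} = - \frac{2}{7} - \frac{4 N^{2}}{7}$ ($c{\left(N \right)} = -2 + \frac{\left(N N - 3\right) \left(-4\right)}{7} = -2 + \frac{\left(N^{2} - 3\right) \left(-4\right)}{7} = -2 + \frac{\left(-3 + N^{2}\right) \left(-4\right)}{7} = -2 + \frac{12 - 4 N^{2}}{7} = -2 - \left(- \frac{12}{7} + \frac{4 N^{2}}{7}\right) = - \frac{2}{7} - \frac{4 N^{2}}{7}$)
$\left(\frac{1}{25 + c{\left(-3 \right)}}\right)^{3} = \left(\frac{1}{25 - \left(\frac{2}{7} + \frac{4 \left(-3\right)^{2}}{7}\right)}\right)^{3} = \left(\frac{1}{25 - \frac{38}{7}}\right)^{3} = \left(\frac{1}{\frac{137}{7}}\right)^{3} = \left(\frac{7}{137}\right)^{3} = \frac{343}{2571353}$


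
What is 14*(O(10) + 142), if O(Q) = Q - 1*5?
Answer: 2058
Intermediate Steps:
O(Q) = -5 + Q (O(Q) = Q - 5 = -5 + Q)
14*(O(10) + 142) = 14*((-5 + 10) + 142) = 14*(5 + 142) = 14*147 = 2058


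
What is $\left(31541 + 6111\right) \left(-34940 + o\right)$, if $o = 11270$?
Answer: $-891222840$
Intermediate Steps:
$\left(31541 + 6111\right) \left(-34940 + o\right) = \left(31541 + 6111\right) \left(-34940 + 11270\right) = 37652 \left(-23670\right) = -891222840$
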